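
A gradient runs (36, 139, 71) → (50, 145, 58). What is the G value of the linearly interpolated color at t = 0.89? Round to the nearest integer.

G = 139 + 0.89 × (145 − 139) = 144.34 → 144

144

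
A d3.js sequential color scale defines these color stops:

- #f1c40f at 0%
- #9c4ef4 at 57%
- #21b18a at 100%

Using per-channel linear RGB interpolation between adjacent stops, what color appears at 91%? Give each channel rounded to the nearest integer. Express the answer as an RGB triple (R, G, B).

(59, 156, 160)

91% lies between the 57% and 100% stops, so the local fraction is t = (91 − 57)/(100 − 57) = 34/43 ≈ 0.7907.
#9c4ef4 → (156, 78, 244); #21b18a → (33, 177, 138).
R = 156 + 0.7907 × (33 − 156) = 58.744 → 59
G = 78 + 0.7907 × (177 − 78) = 156.279 → 156
B = 244 + 0.7907 × (138 − 244) = 160.186 → 160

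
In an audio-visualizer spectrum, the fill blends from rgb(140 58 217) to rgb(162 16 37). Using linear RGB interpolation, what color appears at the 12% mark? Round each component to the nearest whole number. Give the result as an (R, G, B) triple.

12% corresponds to t = 0.12.
R = 140 + 0.12 × (162 − 140) = 140 + 0.12 × 22 = 142.64 → 143
G = 58 + 0.12 × (16 − 58) = 58 + 0.12 × -42 = 52.96 → 53
B = 217 + 0.12 × (37 − 217) = 217 + 0.12 × -180 = 195.4 → 195

(143, 53, 195)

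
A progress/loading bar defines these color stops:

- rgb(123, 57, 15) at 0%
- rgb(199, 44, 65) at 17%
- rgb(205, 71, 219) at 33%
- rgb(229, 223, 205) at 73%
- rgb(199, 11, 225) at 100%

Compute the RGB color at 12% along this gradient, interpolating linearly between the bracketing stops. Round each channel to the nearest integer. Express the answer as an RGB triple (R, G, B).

12% lies between the 0% and 17% stops, so the local fraction is t = (12 − 0)/(17 − 0) = 12/17 ≈ 0.7059.
R = 123 + 0.7059 × (199 − 123) = 176.648 → 177
G = 57 + 0.7059 × (44 − 57) = 47.823 → 48
B = 15 + 0.7059 × (65 − 15) = 50.295 → 50

(177, 48, 50)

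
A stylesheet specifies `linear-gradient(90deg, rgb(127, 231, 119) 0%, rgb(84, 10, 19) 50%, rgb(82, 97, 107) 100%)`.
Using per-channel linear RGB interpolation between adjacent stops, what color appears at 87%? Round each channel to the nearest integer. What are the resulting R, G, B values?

(83, 74, 84)

87% lies between the 50% and 100% stops, so the local fraction is t = (87 − 50)/(100 − 50) = 37/50 ≈ 0.74.
R = 84 + 0.74 × (82 − 84) = 82.52 → 83
G = 10 + 0.74 × (97 − 10) = 74.38 → 74
B = 19 + 0.74 × (107 − 19) = 84.12 → 84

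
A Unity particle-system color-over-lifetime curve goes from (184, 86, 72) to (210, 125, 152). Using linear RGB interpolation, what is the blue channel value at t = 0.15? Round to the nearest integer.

B = 72 + 0.15 × (152 − 72) = 84 → 84

84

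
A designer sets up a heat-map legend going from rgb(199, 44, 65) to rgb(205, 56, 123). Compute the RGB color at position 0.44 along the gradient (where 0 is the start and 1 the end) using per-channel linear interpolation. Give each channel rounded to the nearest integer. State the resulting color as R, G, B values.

(202, 49, 91)

R = 199 + 0.44 × (205 − 199) = 199 + 0.44 × 6 = 201.64 → 202
G = 44 + 0.44 × (56 − 44) = 44 + 0.44 × 12 = 49.28 → 49
B = 65 + 0.44 × (123 − 65) = 65 + 0.44 × 58 = 90.52 → 91
So the blended color is (202, 49, 91), about #ca315b.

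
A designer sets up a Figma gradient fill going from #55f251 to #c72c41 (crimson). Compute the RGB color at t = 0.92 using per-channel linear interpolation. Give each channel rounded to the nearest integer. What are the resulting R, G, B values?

#55f251 → (85, 242, 81); #c72c41 → (199, 44, 65).
R = 85 + 0.92 × (199 − 85) = 85 + 0.92 × 114 = 189.88 → 190
G = 242 + 0.92 × (44 − 242) = 242 + 0.92 × -198 = 59.84 → 60
B = 81 + 0.92 × (65 − 81) = 81 + 0.92 × -16 = 66.28 → 66

(190, 60, 66)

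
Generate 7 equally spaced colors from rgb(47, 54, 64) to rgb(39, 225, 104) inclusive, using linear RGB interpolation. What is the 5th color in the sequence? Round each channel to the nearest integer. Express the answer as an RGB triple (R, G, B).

With 7 swatches and endpoints inclusive, swatch 5 sits at t = (5 − 1)/(7 − 1) = 4/6 ≈ 0.6667.
R = 47 + 0.6667 × (39 − 47) = 41.666 → 42
G = 54 + 0.6667 × (225 − 54) = 168.006 → 168
B = 64 + 0.6667 × (104 − 64) = 90.668 → 91

(42, 168, 91)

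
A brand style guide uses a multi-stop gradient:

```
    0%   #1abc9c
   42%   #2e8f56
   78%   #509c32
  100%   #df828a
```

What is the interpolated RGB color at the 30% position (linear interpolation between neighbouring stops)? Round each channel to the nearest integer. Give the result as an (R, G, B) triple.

(40, 156, 106)

30% lies between the 0% and 42% stops, so the local fraction is t = (30 − 0)/(42 − 0) = 30/42 ≈ 0.7143.
#1abc9c → (26, 188, 156); #2e8f56 → (46, 143, 86).
R = 26 + 0.7143 × (46 − 26) = 40.286 → 40
G = 188 + 0.7143 × (143 − 188) = 155.856 → 156
B = 156 + 0.7143 × (86 − 156) = 105.999 → 106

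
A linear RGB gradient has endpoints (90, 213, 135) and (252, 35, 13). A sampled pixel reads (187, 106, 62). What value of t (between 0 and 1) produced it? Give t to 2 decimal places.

0.60

Invert the lerp on the G channel (largest span, 178): t = (106 − 213) / (35 − 213) = -107/-178 = 0.60112.
Check on R: (187 − 90)/(252 − 90) = 0.5988 ✓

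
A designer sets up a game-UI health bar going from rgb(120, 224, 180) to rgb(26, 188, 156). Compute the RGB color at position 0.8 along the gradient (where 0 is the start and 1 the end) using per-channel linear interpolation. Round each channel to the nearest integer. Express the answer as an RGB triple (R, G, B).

(45, 195, 161)

R = 120 + 0.8 × (26 − 120) = 120 + 0.8 × -94 = 44.8 → 45
G = 224 + 0.8 × (188 − 224) = 224 + 0.8 × -36 = 195.2 → 195
B = 180 + 0.8 × (156 − 180) = 180 + 0.8 × -24 = 160.8 → 161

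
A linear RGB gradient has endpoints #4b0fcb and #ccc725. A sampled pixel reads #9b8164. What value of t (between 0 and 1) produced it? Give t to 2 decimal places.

0.62

Invert the lerp on the G channel (largest span, 184): t = (129 − 15) / (199 − 15) = 114/184 = 0.61957.
Check on R: (155 − 75)/(204 − 75) = 0.6202 ✓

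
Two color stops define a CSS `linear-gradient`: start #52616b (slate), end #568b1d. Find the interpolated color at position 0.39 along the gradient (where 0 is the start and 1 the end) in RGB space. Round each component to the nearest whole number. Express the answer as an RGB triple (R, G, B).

(84, 113, 77)

#52616b → (82, 97, 107); #568b1d → (86, 139, 29).
R = 82 + 0.39 × (86 − 82) = 82 + 0.39 × 4 = 83.56 → 84
G = 97 + 0.39 × (139 − 97) = 97 + 0.39 × 42 = 113.38 → 113
B = 107 + 0.39 × (29 − 107) = 107 + 0.39 × -78 = 76.58 → 77
So the blended color is (84, 113, 77), about #54714d.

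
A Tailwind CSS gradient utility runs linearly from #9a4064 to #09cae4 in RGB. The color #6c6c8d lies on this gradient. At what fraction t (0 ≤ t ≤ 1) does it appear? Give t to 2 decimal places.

0.32

Invert the lerp on the R channel (largest span, 145): t = (108 − 154) / (9 − 154) = -46/-145 = 0.31724.
Check on G: (108 − 64)/(202 − 64) = 0.3188 ✓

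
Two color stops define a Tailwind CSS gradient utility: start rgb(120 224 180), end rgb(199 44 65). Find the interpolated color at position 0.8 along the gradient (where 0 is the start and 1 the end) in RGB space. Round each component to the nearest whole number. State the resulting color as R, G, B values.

(183, 80, 88)

R = 120 + 0.8 × (199 − 120) = 120 + 0.8 × 79 = 183.2 → 183
G = 224 + 0.8 × (44 − 224) = 224 + 0.8 × -180 = 80 → 80
B = 180 + 0.8 × (65 − 180) = 180 + 0.8 × -115 = 88 → 88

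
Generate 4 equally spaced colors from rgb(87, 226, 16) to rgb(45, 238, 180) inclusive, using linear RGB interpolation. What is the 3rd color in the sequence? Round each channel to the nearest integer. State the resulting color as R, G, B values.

(59, 234, 125)

With 4 swatches and endpoints inclusive, swatch 3 sits at t = (3 − 1)/(4 − 1) = 2/3 ≈ 0.6667.
R = 87 + 0.6667 × (45 − 87) = 58.999 → 59
G = 226 + 0.6667 × (238 − 226) = 234 → 234
B = 16 + 0.6667 × (180 − 16) = 125.339 → 125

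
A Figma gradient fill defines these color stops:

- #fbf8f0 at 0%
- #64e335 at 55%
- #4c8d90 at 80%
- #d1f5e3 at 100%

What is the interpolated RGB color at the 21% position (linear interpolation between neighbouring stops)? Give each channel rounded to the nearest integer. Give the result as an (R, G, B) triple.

21% lies between the 0% and 55% stops, so the local fraction is t = (21 − 0)/(55 − 0) = 21/55 ≈ 0.3818.
#fbf8f0 → (251, 248, 240); #64e335 → (100, 227, 53).
R = 251 + 0.3818 × (100 − 251) = 193.348 → 193
G = 248 + 0.3818 × (227 − 248) = 239.982 → 240
B = 240 + 0.3818 × (53 − 240) = 168.603 → 169

(193, 240, 169)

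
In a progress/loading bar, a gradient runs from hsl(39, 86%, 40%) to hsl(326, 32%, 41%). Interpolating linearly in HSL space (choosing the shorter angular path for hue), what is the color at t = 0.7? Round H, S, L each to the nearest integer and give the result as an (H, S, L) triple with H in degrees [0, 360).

(348, 48, 41)

Hue: 326 − 39 = 287°, but |287| > 180 so the shorter arc goes the other way: Δh = 287 − 360 = -73°.
H = 39 + 0.7 × (-73) = -12.1 → -12 → -12 mod 360 = 348°
S = 86 + 0.7 × (32 − 86) = 48.2 → 48%
L = 40 + 0.7 × (41 − 40) = 40.7 → 41%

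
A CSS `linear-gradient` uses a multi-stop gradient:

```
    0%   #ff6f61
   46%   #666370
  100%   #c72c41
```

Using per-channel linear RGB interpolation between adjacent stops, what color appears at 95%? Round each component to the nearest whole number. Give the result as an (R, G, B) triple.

(190, 49, 69)

95% lies between the 46% and 100% stops, so the local fraction is t = (95 − 46)/(100 − 46) = 49/54 ≈ 0.9074.
#666370 → (102, 99, 112); #c72c41 → (199, 44, 65).
R = 102 + 0.9074 × (199 − 102) = 190.018 → 190
G = 99 + 0.9074 × (44 − 99) = 49.093 → 49
B = 112 + 0.9074 × (65 − 112) = 69.352 → 69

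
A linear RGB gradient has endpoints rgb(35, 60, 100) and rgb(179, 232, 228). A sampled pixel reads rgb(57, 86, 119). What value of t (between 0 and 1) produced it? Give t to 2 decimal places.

0.15

Invert the lerp on the G channel (largest span, 172): t = (86 − 60) / (232 − 60) = 26/172 = 0.15116.
Check on R: (57 − 35)/(179 − 35) = 0.1528 ✓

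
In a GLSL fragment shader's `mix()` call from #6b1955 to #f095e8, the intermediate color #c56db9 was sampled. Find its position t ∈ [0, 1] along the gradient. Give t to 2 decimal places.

Invert the lerp on the B channel (largest span, 147): t = (185 − 85) / (232 − 85) = 100/147 = 0.68027.
Check on R: (197 − 107)/(240 − 107) = 0.6767 ✓

0.68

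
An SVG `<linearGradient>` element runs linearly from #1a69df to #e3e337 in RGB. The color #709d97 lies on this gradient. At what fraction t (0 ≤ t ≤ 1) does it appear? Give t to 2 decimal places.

Invert the lerp on the R channel (largest span, 201): t = (112 − 26) / (227 − 26) = 86/201 = 0.42786.
Check on G: (157 − 105)/(227 − 105) = 0.4262 ✓

0.43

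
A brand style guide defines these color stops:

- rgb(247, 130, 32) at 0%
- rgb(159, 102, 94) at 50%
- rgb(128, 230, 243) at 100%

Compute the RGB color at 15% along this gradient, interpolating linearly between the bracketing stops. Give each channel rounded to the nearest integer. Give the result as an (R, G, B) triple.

(221, 122, 51)

15% lies between the 0% and 50% stops, so the local fraction is t = (15 − 0)/(50 − 0) = 15/50 ≈ 0.3.
R = 247 + 0.3 × (159 − 247) = 220.6 → 221
G = 130 + 0.3 × (102 − 130) = 121.6 → 122
B = 32 + 0.3 × (94 − 32) = 50.6 → 51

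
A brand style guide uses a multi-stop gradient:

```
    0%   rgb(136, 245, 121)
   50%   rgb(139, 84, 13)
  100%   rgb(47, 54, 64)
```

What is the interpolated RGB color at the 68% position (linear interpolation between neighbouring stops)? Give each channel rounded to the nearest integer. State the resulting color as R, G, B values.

(106, 73, 31)

68% lies between the 50% and 100% stops, so the local fraction is t = (68 − 50)/(100 − 50) = 18/50 ≈ 0.36.
R = 139 + 0.36 × (47 − 139) = 105.88 → 106
G = 84 + 0.36 × (54 − 84) = 73.2 → 73
B = 13 + 0.36 × (64 − 13) = 31.36 → 31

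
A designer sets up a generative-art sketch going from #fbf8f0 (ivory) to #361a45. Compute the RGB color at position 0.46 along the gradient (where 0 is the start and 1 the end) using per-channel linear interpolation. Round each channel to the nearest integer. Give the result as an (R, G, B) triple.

(160, 146, 161)

#fbf8f0 → (251, 248, 240); #361a45 → (54, 26, 69).
R = 251 + 0.46 × (54 − 251) = 251 + 0.46 × -197 = 160.38 → 160
G = 248 + 0.46 × (26 − 248) = 248 + 0.46 × -222 = 145.88 → 146
B = 240 + 0.46 × (69 − 240) = 240 + 0.46 × -171 = 161.34 → 161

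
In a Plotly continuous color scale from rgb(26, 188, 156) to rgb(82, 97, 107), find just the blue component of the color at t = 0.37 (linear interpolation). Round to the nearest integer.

138

B = 156 + 0.37 × (107 − 156) = 137.87 → 138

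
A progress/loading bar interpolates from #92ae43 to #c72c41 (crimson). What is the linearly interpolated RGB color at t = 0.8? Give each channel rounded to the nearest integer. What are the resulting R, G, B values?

(188, 70, 65)

#92ae43 → (146, 174, 67); #c72c41 → (199, 44, 65).
R = 146 + 0.8 × (199 − 146) = 146 + 0.8 × 53 = 188.4 → 188
G = 174 + 0.8 × (44 − 174) = 174 + 0.8 × -130 = 70 → 70
B = 67 + 0.8 × (65 − 67) = 67 + 0.8 × -2 = 65.4 → 65
So the blended color is (188, 70, 65), about #bc4641.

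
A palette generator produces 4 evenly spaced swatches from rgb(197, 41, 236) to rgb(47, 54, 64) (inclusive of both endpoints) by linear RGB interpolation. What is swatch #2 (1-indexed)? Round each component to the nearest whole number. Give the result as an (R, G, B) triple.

(147, 45, 179)

With 4 swatches and endpoints inclusive, swatch 2 sits at t = (2 − 1)/(4 − 1) = 1/3 ≈ 0.3333.
R = 197 + 0.3333 × (47 − 197) = 147.005 → 147
G = 41 + 0.3333 × (54 − 41) = 45.333 → 45
B = 236 + 0.3333 × (64 − 236) = 178.672 → 179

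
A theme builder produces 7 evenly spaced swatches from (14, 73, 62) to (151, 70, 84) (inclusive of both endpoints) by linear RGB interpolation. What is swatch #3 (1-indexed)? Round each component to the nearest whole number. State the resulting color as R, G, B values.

(60, 72, 69)

With 7 swatches and endpoints inclusive, swatch 3 sits at t = (3 − 1)/(7 − 1) = 2/6 ≈ 0.3333.
R = 14 + 0.3333 × (151 − 14) = 59.662 → 60
G = 73 + 0.3333 × (70 − 73) = 72 → 72
B = 62 + 0.3333 × (84 − 62) = 69.333 → 69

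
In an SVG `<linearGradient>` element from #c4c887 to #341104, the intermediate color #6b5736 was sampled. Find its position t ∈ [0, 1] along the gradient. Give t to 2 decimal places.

Invert the lerp on the G channel (largest span, 183): t = (87 − 200) / (17 − 200) = -113/-183 = 0.61749.
Check on R: (107 − 196)/(52 − 196) = 0.6181 ✓

0.62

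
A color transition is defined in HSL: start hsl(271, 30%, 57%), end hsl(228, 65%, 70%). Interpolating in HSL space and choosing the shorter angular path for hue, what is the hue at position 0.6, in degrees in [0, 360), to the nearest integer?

245

Hue arc: Δh = 228 − 271 = -43° (|Δh| ≤ 180, already the shorter path).
H = 271 + 0.6 × (-43) = 245.2 → 245°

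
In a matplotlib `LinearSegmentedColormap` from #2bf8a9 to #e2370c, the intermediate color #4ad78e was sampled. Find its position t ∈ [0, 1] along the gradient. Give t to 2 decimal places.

0.17

Invert the lerp on the G channel (largest span, 193): t = (215 − 248) / (55 − 248) = -33/-193 = 0.17098.
Check on R: (74 − 43)/(226 − 43) = 0.1694 ✓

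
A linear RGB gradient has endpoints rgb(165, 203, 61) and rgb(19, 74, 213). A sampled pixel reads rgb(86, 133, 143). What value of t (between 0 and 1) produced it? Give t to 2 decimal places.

Invert the lerp on the B channel (largest span, 152): t = (143 − 61) / (213 − 61) = 82/152 = 0.53947.
Check on R: (86 − 165)/(19 − 165) = 0.5411 ✓

0.54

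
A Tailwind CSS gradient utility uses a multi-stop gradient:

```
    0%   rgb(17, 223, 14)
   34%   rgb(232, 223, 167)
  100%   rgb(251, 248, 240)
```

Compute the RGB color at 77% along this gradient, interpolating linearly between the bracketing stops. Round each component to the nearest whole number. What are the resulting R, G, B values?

(244, 239, 215)

77% lies between the 34% and 100% stops, so the local fraction is t = (77 − 34)/(100 − 34) = 43/66 ≈ 0.6515.
R = 232 + 0.6515 × (251 − 232) = 244.379 → 244
G = 223 + 0.6515 × (248 − 223) = 239.287 → 239
B = 167 + 0.6515 × (240 − 167) = 214.56 → 215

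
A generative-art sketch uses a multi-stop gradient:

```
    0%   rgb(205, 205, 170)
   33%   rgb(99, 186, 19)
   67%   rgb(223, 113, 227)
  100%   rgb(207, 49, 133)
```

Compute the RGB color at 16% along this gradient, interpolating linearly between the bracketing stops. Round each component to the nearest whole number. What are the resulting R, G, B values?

(154, 196, 97)

16% lies between the 0% and 33% stops, so the local fraction is t = (16 − 0)/(33 − 0) = 16/33 ≈ 0.4848.
R = 205 + 0.4848 × (99 − 205) = 153.611 → 154
G = 205 + 0.4848 × (186 − 205) = 195.789 → 196
B = 170 + 0.4848 × (19 − 170) = 96.795 → 97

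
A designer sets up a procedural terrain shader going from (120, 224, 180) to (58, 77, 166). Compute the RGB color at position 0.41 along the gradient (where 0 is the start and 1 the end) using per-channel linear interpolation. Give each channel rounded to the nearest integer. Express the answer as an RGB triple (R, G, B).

(95, 164, 174)

R = 120 + 0.41 × (58 − 120) = 120 + 0.41 × -62 = 94.58 → 95
G = 224 + 0.41 × (77 − 224) = 224 + 0.41 × -147 = 163.73 → 164
B = 180 + 0.41 × (166 − 180) = 180 + 0.41 × -14 = 174.26 → 174
So the blended color is (95, 164, 174), about #5fa4ae.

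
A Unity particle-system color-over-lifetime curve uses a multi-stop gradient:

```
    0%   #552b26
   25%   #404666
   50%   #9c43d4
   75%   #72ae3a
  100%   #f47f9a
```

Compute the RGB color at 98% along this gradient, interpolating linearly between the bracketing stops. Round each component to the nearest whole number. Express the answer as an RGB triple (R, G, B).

(234, 131, 146)

98% lies between the 75% and 100% stops, so the local fraction is t = (98 − 75)/(100 − 75) = 23/25 ≈ 0.92.
#72ae3a → (114, 174, 58); #f47f9a → (244, 127, 154).
R = 114 + 0.92 × (244 − 114) = 233.6 → 234
G = 174 + 0.92 × (127 − 174) = 130.76 → 131
B = 58 + 0.92 × (154 − 58) = 146.32 → 146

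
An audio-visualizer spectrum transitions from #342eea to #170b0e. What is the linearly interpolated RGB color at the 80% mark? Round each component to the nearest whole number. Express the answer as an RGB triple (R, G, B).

(29, 18, 58)

#342eea → (52, 46, 234); #170b0e → (23, 11, 14).
80% corresponds to t = 0.8.
R = 52 + 0.8 × (23 − 52) = 52 + 0.8 × -29 = 28.8 → 29
G = 46 + 0.8 × (11 − 46) = 46 + 0.8 × -35 = 18 → 18
B = 234 + 0.8 × (14 − 234) = 234 + 0.8 × -220 = 58 → 58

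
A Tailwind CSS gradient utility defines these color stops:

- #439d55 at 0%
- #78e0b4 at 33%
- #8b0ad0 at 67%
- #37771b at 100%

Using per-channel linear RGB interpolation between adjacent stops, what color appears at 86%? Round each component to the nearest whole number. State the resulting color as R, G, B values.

(91, 73, 104)

86% lies between the 67% and 100% stops, so the local fraction is t = (86 − 67)/(100 − 67) = 19/33 ≈ 0.5758.
#8b0ad0 → (139, 10, 208); #37771b → (55, 119, 27).
R = 139 + 0.5758 × (55 − 139) = 90.633 → 91
G = 10 + 0.5758 × (119 − 10) = 72.762 → 73
B = 208 + 0.5758 × (27 − 208) = 103.78 → 104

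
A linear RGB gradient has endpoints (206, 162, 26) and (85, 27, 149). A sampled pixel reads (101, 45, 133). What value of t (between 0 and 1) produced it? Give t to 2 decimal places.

0.87

Invert the lerp on the G channel (largest span, 135): t = (45 − 162) / (27 − 162) = -117/-135 = 0.86667.
Check on R: (101 − 206)/(85 − 206) = 0.8678 ✓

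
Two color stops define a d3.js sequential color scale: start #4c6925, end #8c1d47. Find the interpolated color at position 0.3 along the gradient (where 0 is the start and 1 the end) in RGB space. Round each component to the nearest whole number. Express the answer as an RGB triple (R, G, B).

(95, 82, 47)

#4c6925 → (76, 105, 37); #8c1d47 → (140, 29, 71).
R = 76 + 0.3 × (140 − 76) = 76 + 0.3 × 64 = 95.2 → 95
G = 105 + 0.3 × (29 − 105) = 105 + 0.3 × -76 = 82.2 → 82
B = 37 + 0.3 × (71 − 37) = 37 + 0.3 × 34 = 47.2 → 47
So the blended color is (95, 82, 47), about #5f522f.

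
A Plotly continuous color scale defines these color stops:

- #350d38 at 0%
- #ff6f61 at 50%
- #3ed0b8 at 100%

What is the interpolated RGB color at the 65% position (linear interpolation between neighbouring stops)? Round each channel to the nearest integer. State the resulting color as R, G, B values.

(197, 140, 123)

65% lies between the 50% and 100% stops, so the local fraction is t = (65 − 50)/(100 − 50) = 15/50 ≈ 0.3.
#ff6f61 → (255, 111, 97); #3ed0b8 → (62, 208, 184).
R = 255 + 0.3 × (62 − 255) = 197.1 → 197
G = 111 + 0.3 × (208 − 111) = 140.1 → 140
B = 97 + 0.3 × (184 − 97) = 123.1 → 123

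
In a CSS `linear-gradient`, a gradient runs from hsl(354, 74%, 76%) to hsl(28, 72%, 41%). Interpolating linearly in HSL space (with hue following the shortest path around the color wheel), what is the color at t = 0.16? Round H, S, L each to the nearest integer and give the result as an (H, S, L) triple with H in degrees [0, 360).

Hue: 28 − 354 = -326°, but |-326| > 180 so the shorter arc goes the other way: Δh = -326 + 360 = 34°.
H = 354 + 0.16 × (34) = 359.44 → 359°
S = 74 + 0.16 × (72 − 74) = 73.68 → 74%
L = 76 + 0.16 × (41 − 76) = 70.4 → 70%

(359, 74, 70)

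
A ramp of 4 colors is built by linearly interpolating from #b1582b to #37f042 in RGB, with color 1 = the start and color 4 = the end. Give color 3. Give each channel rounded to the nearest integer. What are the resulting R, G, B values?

(96, 189, 58)

With 4 swatches and endpoints inclusive, swatch 3 sits at t = (3 − 1)/(4 − 1) = 2/3 ≈ 0.6667.
#b1582b → (177, 88, 43); #37f042 → (55, 240, 66).
R = 177 + 0.6667 × (55 − 177) = 95.663 → 96
G = 88 + 0.6667 × (240 − 88) = 189.338 → 189
B = 43 + 0.6667 × (66 − 43) = 58.334 → 58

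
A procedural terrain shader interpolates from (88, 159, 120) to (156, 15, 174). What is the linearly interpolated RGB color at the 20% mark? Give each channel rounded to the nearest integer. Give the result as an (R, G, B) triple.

(102, 130, 131)

20% corresponds to t = 0.2.
R = 88 + 0.2 × (156 − 88) = 88 + 0.2 × 68 = 101.6 → 102
G = 159 + 0.2 × (15 − 159) = 159 + 0.2 × -144 = 130.2 → 130
B = 120 + 0.2 × (174 − 120) = 120 + 0.2 × 54 = 130.8 → 131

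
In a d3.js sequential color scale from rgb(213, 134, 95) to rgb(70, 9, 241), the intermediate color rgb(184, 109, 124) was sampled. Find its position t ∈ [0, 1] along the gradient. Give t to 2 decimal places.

0.20

Invert the lerp on the B channel (largest span, 146): t = (124 − 95) / (241 − 95) = 29/146 = 0.19863.
Check on R: (184 − 213)/(70 − 213) = 0.2028 ✓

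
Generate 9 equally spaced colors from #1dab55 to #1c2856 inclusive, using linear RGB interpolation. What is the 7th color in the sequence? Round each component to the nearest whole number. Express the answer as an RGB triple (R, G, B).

With 9 swatches and endpoints inclusive, swatch 7 sits at t = (7 − 1)/(9 − 1) = 6/8 ≈ 0.75.
#1dab55 → (29, 171, 85); #1c2856 → (28, 40, 86).
R = 29 + 0.75 × (28 − 29) = 28.25 → 28
G = 171 + 0.75 × (40 − 171) = 72.75 → 73
B = 85 + 0.75 × (86 − 85) = 85.75 → 86

(28, 73, 86)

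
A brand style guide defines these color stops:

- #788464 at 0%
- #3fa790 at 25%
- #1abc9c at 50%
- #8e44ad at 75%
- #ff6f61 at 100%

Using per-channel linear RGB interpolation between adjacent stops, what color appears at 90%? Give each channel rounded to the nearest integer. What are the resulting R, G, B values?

(210, 94, 127)

90% lies between the 75% and 100% stops, so the local fraction is t = (90 − 75)/(100 − 75) = 15/25 ≈ 0.6.
#8e44ad → (142, 68, 173); #ff6f61 → (255, 111, 97).
R = 142 + 0.6 × (255 − 142) = 209.8 → 210
G = 68 + 0.6 × (111 − 68) = 93.8 → 94
B = 173 + 0.6 × (97 − 173) = 127.4 → 127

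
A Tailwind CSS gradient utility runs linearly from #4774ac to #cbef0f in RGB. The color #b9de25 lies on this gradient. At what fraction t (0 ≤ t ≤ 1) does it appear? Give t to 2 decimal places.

0.86

Invert the lerp on the B channel (largest span, 157): t = (37 − 172) / (15 − 172) = -135/-157 = 0.85987.
Check on R: (185 − 71)/(203 − 71) = 0.8636 ✓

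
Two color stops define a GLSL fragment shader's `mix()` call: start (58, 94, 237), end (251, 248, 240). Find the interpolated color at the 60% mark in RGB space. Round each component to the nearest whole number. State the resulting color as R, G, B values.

60% corresponds to t = 0.6.
R = 58 + 0.6 × (251 − 58) = 58 + 0.6 × 193 = 173.8 → 174
G = 94 + 0.6 × (248 − 94) = 94 + 0.6 × 154 = 186.4 → 186
B = 237 + 0.6 × (240 − 237) = 237 + 0.6 × 3 = 238.8 → 239
So the blended color is (174, 186, 239), about #aebaef.

(174, 186, 239)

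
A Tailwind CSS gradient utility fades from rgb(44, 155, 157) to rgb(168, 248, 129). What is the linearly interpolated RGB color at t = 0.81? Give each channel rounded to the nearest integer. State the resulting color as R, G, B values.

(144, 230, 134)

R = 44 + 0.81 × (168 − 44) = 44 + 0.81 × 124 = 144.44 → 144
G = 155 + 0.81 × (248 − 155) = 155 + 0.81 × 93 = 230.33 → 230
B = 157 + 0.81 × (129 − 157) = 157 + 0.81 × -28 = 134.32 → 134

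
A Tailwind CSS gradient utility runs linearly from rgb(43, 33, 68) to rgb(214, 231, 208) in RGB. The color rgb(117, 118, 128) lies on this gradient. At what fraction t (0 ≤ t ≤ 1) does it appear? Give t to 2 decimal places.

Invert the lerp on the G channel (largest span, 198): t = (118 − 33) / (231 − 33) = 85/198 = 0.42929.
Check on R: (117 − 43)/(214 − 43) = 0.4327 ✓

0.43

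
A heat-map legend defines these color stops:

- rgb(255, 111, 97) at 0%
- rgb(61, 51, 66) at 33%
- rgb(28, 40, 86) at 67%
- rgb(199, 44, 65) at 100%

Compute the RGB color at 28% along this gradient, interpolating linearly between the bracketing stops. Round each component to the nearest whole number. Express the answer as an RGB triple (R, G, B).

28% lies between the 0% and 33% stops, so the local fraction is t = (28 − 0)/(33 − 0) = 28/33 ≈ 0.8485.
R = 255 + 0.8485 × (61 − 255) = 90.391 → 90
G = 111 + 0.8485 × (51 − 111) = 60.09 → 60
B = 97 + 0.8485 × (66 − 97) = 70.697 → 71

(90, 60, 71)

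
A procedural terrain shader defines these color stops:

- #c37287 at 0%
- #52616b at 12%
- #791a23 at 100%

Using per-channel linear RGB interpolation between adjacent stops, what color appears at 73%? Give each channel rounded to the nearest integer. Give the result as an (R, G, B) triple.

(109, 48, 57)

73% lies between the 12% and 100% stops, so the local fraction is t = (73 − 12)/(100 − 12) = 61/88 ≈ 0.6932.
#52616b → (82, 97, 107); #791a23 → (121, 26, 35).
R = 82 + 0.6932 × (121 − 82) = 109.035 → 109
G = 97 + 0.6932 × (26 − 97) = 47.783 → 48
B = 107 + 0.6932 × (35 − 107) = 57.09 → 57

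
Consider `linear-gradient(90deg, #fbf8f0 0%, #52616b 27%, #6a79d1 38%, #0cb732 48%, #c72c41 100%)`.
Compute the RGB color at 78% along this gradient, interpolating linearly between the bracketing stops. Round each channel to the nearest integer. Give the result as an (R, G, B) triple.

78% lies between the 48% and 100% stops, so the local fraction is t = (78 − 48)/(100 − 48) = 30/52 ≈ 0.5769.
#0cb732 → (12, 183, 50); #c72c41 → (199, 44, 65).
R = 12 + 0.5769 × (199 − 12) = 119.88 → 120
G = 183 + 0.5769 × (44 − 183) = 102.811 → 103
B = 50 + 0.5769 × (65 − 50) = 58.654 → 59

(120, 103, 59)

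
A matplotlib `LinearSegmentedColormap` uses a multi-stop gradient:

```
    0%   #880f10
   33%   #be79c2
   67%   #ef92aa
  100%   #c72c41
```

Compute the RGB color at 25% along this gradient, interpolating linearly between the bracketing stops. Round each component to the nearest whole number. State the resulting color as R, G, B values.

25% lies between the 0% and 33% stops, so the local fraction is t = (25 − 0)/(33 − 0) = 25/33 ≈ 0.7576.
#880f10 → (136, 15, 16); #be79c2 → (190, 121, 194).
R = 136 + 0.7576 × (190 − 136) = 176.91 → 177
G = 15 + 0.7576 × (121 − 15) = 95.306 → 95
B = 16 + 0.7576 × (194 − 16) = 150.853 → 151

(177, 95, 151)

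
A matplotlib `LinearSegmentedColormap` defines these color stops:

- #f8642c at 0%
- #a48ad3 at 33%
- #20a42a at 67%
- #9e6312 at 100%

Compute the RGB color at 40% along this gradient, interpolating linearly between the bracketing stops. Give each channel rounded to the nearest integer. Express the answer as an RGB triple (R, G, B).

(137, 143, 176)

40% lies between the 33% and 67% stops, so the local fraction is t = (40 − 33)/(67 − 33) = 7/34 ≈ 0.2059.
#a48ad3 → (164, 138, 211); #20a42a → (32, 164, 42).
R = 164 + 0.2059 × (32 − 164) = 136.821 → 137
G = 138 + 0.2059 × (164 − 138) = 143.353 → 143
B = 211 + 0.2059 × (42 − 211) = 176.203 → 176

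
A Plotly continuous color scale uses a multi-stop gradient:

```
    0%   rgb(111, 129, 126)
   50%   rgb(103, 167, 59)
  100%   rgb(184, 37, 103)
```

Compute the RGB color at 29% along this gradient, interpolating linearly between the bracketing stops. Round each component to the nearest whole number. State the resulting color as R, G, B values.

(106, 151, 87)

29% lies between the 0% and 50% stops, so the local fraction is t = (29 − 0)/(50 − 0) = 29/50 ≈ 0.58.
R = 111 + 0.58 × (103 − 111) = 106.36 → 106
G = 129 + 0.58 × (167 − 129) = 151.04 → 151
B = 126 + 0.58 × (59 − 126) = 87.14 → 87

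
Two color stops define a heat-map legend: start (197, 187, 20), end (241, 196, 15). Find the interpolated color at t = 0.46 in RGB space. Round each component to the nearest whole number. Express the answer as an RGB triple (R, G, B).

R = 197 + 0.46 × (241 − 197) = 197 + 0.46 × 44 = 217.24 → 217
G = 187 + 0.46 × (196 − 187) = 187 + 0.46 × 9 = 191.14 → 191
B = 20 + 0.46 × (15 − 20) = 20 + 0.46 × -5 = 17.7 → 18
So the blended color is (217, 191, 18), about #d9bf12.

(217, 191, 18)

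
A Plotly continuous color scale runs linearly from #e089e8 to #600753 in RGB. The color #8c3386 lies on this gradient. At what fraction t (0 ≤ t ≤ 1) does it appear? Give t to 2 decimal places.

0.66

Invert the lerp on the B channel (largest span, 149): t = (134 − 232) / (83 − 232) = -98/-149 = 0.65772.
Check on R: (140 − 224)/(96 − 224) = 0.6562 ✓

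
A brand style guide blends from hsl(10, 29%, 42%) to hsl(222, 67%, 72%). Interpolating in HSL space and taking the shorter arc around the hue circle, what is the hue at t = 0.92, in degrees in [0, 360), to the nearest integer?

234

Hue: 222 − 10 = 212°, but |212| > 180 so the shorter arc goes the other way: Δh = 212 − 360 = -148°.
H = 10 + 0.92 × (-148) = -126.16 → -126 → -126 mod 360 = 234°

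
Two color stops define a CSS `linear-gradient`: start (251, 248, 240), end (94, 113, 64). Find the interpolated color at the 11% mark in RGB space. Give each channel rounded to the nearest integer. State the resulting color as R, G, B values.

11% corresponds to t = 0.11.
R = 251 + 0.11 × (94 − 251) = 251 + 0.11 × -157 = 233.73 → 234
G = 248 + 0.11 × (113 − 248) = 248 + 0.11 × -135 = 233.15 → 233
B = 240 + 0.11 × (64 − 240) = 240 + 0.11 × -176 = 220.64 → 221

(234, 233, 221)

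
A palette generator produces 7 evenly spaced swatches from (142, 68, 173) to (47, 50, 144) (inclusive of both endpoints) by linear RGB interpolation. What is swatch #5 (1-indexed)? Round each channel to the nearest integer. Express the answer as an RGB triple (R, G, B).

(79, 56, 154)

With 7 swatches and endpoints inclusive, swatch 5 sits at t = (5 − 1)/(7 − 1) = 4/6 ≈ 0.6667.
R = 142 + 0.6667 × (47 − 142) = 78.663 → 79
G = 68 + 0.6667 × (50 − 68) = 55.999 → 56
B = 173 + 0.6667 × (144 − 173) = 153.666 → 154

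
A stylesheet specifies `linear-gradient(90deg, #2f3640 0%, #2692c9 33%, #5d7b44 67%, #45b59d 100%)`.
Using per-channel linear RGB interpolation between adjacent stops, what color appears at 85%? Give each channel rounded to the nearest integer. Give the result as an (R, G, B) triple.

(80, 155, 117)

85% lies between the 67% and 100% stops, so the local fraction is t = (85 − 67)/(100 − 67) = 18/33 ≈ 0.5455.
#5d7b44 → (93, 123, 68); #45b59d → (69, 181, 157).
R = 93 + 0.5455 × (69 − 93) = 79.908 → 80
G = 123 + 0.5455 × (181 − 123) = 154.639 → 155
B = 68 + 0.5455 × (157 − 68) = 116.549 → 117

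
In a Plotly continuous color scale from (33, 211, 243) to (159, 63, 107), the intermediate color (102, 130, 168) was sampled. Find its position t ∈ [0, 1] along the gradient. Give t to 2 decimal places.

Invert the lerp on the G channel (largest span, 148): t = (130 − 211) / (63 − 211) = -81/-148 = 0.5473.
Check on R: (102 − 33)/(159 − 33) = 0.5476 ✓

0.55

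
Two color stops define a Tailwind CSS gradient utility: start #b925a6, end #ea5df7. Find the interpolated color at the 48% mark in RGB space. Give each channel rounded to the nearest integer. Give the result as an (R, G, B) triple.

(209, 64, 205)

#b925a6 → (185, 37, 166); #ea5df7 → (234, 93, 247).
48% corresponds to t = 0.48.
R = 185 + 0.48 × (234 − 185) = 185 + 0.48 × 49 = 208.52 → 209
G = 37 + 0.48 × (93 − 37) = 37 + 0.48 × 56 = 63.88 → 64
B = 166 + 0.48 × (247 − 166) = 166 + 0.48 × 81 = 204.88 → 205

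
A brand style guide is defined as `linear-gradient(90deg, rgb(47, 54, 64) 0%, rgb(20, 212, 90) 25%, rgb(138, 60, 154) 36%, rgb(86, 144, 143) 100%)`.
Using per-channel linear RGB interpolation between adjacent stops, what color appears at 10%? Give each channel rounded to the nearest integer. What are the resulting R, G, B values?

10% lies between the 0% and 25% stops, so the local fraction is t = (10 − 0)/(25 − 0) = 10/25 ≈ 0.4.
R = 47 + 0.4 × (20 − 47) = 36.2 → 36
G = 54 + 0.4 × (212 − 54) = 117.2 → 117
B = 64 + 0.4 × (90 − 64) = 74.4 → 74

(36, 117, 74)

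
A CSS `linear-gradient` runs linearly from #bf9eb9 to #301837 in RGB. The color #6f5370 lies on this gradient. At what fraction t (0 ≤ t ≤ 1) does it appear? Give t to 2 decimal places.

Invert the lerp on the R channel (largest span, 143): t = (111 − 191) / (48 − 191) = -80/-143 = 0.55944.
Check on G: (83 − 158)/(24 − 158) = 0.5597 ✓

0.56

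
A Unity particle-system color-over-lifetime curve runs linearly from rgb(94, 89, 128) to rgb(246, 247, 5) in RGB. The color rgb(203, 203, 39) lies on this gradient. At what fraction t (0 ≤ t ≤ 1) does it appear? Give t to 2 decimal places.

Invert the lerp on the G channel (largest span, 158): t = (203 − 89) / (247 − 89) = 114/158 = 0.72152.
Check on R: (203 − 94)/(246 − 94) = 0.7171 ✓

0.72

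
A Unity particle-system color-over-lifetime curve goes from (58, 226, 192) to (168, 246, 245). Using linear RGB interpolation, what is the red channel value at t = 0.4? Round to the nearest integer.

102

R = 58 + 0.4 × (168 − 58) = 102 → 102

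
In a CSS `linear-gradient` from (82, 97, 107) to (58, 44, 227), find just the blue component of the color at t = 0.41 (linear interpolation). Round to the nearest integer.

B = 107 + 0.41 × (227 − 107) = 156.2 → 156

156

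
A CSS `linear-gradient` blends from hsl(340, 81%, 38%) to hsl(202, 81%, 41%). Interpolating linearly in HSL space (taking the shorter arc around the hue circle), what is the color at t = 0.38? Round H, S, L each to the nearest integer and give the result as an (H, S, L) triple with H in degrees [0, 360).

Hue arc: Δh = 202 − 340 = -138° (|Δh| ≤ 180, already the shorter path).
H = 340 + 0.38 × (-138) = 287.56 → 288°
S = 81 + 0.38 × (81 − 81) = 81 → 81%
L = 38 + 0.38 × (41 − 38) = 39.14 → 39%

(288, 81, 39)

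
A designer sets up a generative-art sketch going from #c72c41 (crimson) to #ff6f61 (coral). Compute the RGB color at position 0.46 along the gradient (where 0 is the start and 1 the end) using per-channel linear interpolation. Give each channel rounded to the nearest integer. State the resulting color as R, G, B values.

#c72c41 → (199, 44, 65); #ff6f61 → (255, 111, 97).
R = 199 + 0.46 × (255 − 199) = 199 + 0.46 × 56 = 224.76 → 225
G = 44 + 0.46 × (111 − 44) = 44 + 0.46 × 67 = 74.82 → 75
B = 65 + 0.46 × (97 − 65) = 65 + 0.46 × 32 = 79.72 → 80
So the blended color is (225, 75, 80), about #e14b50.

(225, 75, 80)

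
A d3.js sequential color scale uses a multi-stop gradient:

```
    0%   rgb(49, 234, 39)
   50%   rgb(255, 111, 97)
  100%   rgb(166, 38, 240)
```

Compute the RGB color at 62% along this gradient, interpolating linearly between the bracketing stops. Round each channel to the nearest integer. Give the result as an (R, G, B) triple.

(234, 93, 131)

62% lies between the 50% and 100% stops, so the local fraction is t = (62 − 50)/(100 − 50) = 12/50 ≈ 0.24.
R = 255 + 0.24 × (166 − 255) = 233.64 → 234
G = 111 + 0.24 × (38 − 111) = 93.48 → 93
B = 97 + 0.24 × (240 − 97) = 131.32 → 131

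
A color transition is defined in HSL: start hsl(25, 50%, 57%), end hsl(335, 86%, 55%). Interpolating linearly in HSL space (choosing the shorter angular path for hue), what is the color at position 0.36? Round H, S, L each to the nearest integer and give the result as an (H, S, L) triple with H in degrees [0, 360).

(7, 63, 56)

Hue: 335 − 25 = 310°, but |310| > 180 so the shorter arc goes the other way: Δh = 310 − 360 = -50°.
H = 25 + 0.36 × (-50) = 7 → 7°
S = 50 + 0.36 × (86 − 50) = 62.96 → 63%
L = 57 + 0.36 × (55 − 57) = 56.28 → 56%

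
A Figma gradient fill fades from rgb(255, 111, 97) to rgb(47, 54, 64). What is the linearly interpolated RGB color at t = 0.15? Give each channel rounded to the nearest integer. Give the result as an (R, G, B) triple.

(224, 102, 92)

R = 255 + 0.15 × (47 − 255) = 255 + 0.15 × -208 = 223.8 → 224
G = 111 + 0.15 × (54 − 111) = 111 + 0.15 × -57 = 102.45 → 102
B = 97 + 0.15 × (64 − 97) = 97 + 0.15 × -33 = 92.05 → 92
So the blended color is (224, 102, 92), about #e0665c.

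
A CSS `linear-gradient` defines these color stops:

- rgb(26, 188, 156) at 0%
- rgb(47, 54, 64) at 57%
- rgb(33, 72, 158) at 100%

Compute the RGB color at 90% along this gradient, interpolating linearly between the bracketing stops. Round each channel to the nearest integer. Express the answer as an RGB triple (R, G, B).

90% lies between the 57% and 100% stops, so the local fraction is t = (90 − 57)/(100 − 57) = 33/43 ≈ 0.7674.
R = 47 + 0.7674 × (33 − 47) = 36.256 → 36
G = 54 + 0.7674 × (72 − 54) = 67.813 → 68
B = 64 + 0.7674 × (158 − 64) = 136.136 → 136

(36, 68, 136)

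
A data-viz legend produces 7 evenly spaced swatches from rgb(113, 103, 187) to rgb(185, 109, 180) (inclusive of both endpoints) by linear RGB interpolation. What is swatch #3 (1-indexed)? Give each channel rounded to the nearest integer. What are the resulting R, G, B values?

(137, 105, 185)

With 7 swatches and endpoints inclusive, swatch 3 sits at t = (3 − 1)/(7 − 1) = 2/6 ≈ 0.3333.
R = 113 + 0.3333 × (185 − 113) = 136.998 → 137
G = 103 + 0.3333 × (109 − 103) = 105 → 105
B = 187 + 0.3333 × (180 − 187) = 184.667 → 185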